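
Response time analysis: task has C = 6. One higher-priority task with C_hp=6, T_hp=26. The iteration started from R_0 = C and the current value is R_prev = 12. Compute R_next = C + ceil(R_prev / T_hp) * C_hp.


R_next = C + ceil(R_prev / T_hp) * C_hp
ceil(12 / 26) = ceil(0.4615) = 1
Interference = 1 * 6 = 6
R_next = 6 + 6 = 12
R_next = R_prev, so the iteration has converged (response time = 12).

12


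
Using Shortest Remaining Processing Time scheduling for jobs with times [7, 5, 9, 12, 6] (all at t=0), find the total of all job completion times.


Since all jobs arrive at t=0, SRPT equals SPT ordering.
SPT order: [5, 6, 7, 9, 12]
Completion times:
  Job 1: p=5, C=5
  Job 2: p=6, C=11
  Job 3: p=7, C=18
  Job 4: p=9, C=27
  Job 5: p=12, C=39
Total completion time = 5 + 11 + 18 + 27 + 39 = 100

100


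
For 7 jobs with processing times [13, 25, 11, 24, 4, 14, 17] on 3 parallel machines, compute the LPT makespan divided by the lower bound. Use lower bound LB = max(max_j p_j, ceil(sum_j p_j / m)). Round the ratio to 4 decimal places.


LPT order: [25, 24, 17, 14, 13, 11, 4]
Machine loads after assignment: [36, 37, 35]
LPT makespan = 37
Lower bound = max(max_job, ceil(total/3)) = max(25, 36) = 36
Ratio = 37 / 36 = 1.0278

1.0278


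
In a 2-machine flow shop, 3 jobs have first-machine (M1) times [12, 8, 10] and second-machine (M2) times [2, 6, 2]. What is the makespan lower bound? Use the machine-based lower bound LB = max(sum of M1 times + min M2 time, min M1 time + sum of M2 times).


LB1 = sum(M1 times) + min(M2 times) = 30 + 2 = 32
LB2 = min(M1 times) + sum(M2 times) = 8 + 10 = 18
Lower bound = max(LB1, LB2) = max(32, 18) = 32

32


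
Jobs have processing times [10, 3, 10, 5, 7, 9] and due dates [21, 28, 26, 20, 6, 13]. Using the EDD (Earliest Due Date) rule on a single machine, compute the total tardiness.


Sort by due date (EDD order): [(7, 6), (9, 13), (5, 20), (10, 21), (10, 26), (3, 28)]
Compute completion times and tardiness:
  Job 1: p=7, d=6, C=7, tardiness=max(0,7-6)=1
  Job 2: p=9, d=13, C=16, tardiness=max(0,16-13)=3
  Job 3: p=5, d=20, C=21, tardiness=max(0,21-20)=1
  Job 4: p=10, d=21, C=31, tardiness=max(0,31-21)=10
  Job 5: p=10, d=26, C=41, tardiness=max(0,41-26)=15
  Job 6: p=3, d=28, C=44, tardiness=max(0,44-28)=16
Total tardiness = 46

46


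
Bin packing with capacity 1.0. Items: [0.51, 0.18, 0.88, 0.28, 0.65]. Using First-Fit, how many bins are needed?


Place items sequentially using First-Fit:
  Item 0.51 -> new Bin 1
  Item 0.18 -> Bin 1 (now 0.69)
  Item 0.88 -> new Bin 2
  Item 0.28 -> Bin 1 (now 0.97)
  Item 0.65 -> new Bin 3
Total bins used = 3

3


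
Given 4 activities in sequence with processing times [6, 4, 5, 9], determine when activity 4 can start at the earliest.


Activity 4 starts after activities 1 through 3 complete.
Predecessor durations: [6, 4, 5]
ES = 6 + 4 + 5 = 15

15


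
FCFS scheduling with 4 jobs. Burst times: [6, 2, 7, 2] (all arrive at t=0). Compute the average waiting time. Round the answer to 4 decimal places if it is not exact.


FCFS order (as given): [6, 2, 7, 2]
Waiting times:
  Job 1: wait = 0
  Job 2: wait = 6
  Job 3: wait = 8
  Job 4: wait = 15
Sum of waiting times = 29
Average waiting time = 29/4 = 7.25

7.25


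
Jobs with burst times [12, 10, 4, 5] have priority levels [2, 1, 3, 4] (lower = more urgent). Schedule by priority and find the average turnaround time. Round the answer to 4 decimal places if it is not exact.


Sort by priority (ascending = highest first):
Order: [(1, 10), (2, 12), (3, 4), (4, 5)]
Completion times:
  Priority 1, burst=10, C=10
  Priority 2, burst=12, C=22
  Priority 3, burst=4, C=26
  Priority 4, burst=5, C=31
Average turnaround = 89/4 = 22.25

22.25


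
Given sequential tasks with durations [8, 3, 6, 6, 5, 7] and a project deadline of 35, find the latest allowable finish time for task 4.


LF(activity 4) = deadline - sum of successor durations
Successors: activities 5 through 6 with durations [5, 7]
Sum of successor durations = 12
LF = 35 - 12 = 23

23


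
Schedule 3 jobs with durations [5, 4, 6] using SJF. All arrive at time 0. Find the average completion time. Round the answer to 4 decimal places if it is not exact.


SJF order (ascending): [4, 5, 6]
Completion times:
  Job 1: burst=4, C=4
  Job 2: burst=5, C=9
  Job 3: burst=6, C=15
Average completion = 28/3 = 9.3333

9.3333


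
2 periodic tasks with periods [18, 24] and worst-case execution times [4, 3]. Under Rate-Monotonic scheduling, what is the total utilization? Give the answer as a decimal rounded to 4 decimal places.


Compute individual utilizations (exact fractions):
  Task 1: C/T = 4/18 = 2/9 (approx. 0.2222)
  Task 2: C/T = 3/24 = 1/8 (approx. 0.125)
Total utilization U = 2/9 + 1/8 = 25/72
Rounded to 4 decimal places: U = 0.3472
RM (Liu & Layland) bound for 2 tasks = 0.828427; compare with U = 25/72 (approx. 0.347222)
U <= bound, so schedulable by RM sufficient condition.

0.3472


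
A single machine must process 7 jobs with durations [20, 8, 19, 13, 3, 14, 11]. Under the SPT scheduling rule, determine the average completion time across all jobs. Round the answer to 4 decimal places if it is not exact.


Sort jobs by processing time (SPT order): [3, 8, 11, 13, 14, 19, 20]
Compute completion times sequentially:
  Job 1: processing = 3, completes at 3
  Job 2: processing = 8, completes at 11
  Job 3: processing = 11, completes at 22
  Job 4: processing = 13, completes at 35
  Job 5: processing = 14, completes at 49
  Job 6: processing = 19, completes at 68
  Job 7: processing = 20, completes at 88
Sum of completion times = 276
Average completion time = 276/7 = 39.4286

39.4286


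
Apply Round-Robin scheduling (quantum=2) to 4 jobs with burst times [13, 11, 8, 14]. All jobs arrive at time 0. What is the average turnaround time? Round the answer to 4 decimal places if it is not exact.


Time quantum = 2
Execution trace:
  J1 runs 2 units, time = 2
  J2 runs 2 units, time = 4
  J3 runs 2 units, time = 6
  J4 runs 2 units, time = 8
  J1 runs 2 units, time = 10
  J2 runs 2 units, time = 12
  J3 runs 2 units, time = 14
  J4 runs 2 units, time = 16
  J1 runs 2 units, time = 18
  J2 runs 2 units, time = 20
  J3 runs 2 units, time = 22
  J4 runs 2 units, time = 24
  J1 runs 2 units, time = 26
  J2 runs 2 units, time = 28
  J3 runs 2 units, time = 30
  J4 runs 2 units, time = 32
  J1 runs 2 units, time = 34
  J2 runs 2 units, time = 36
  J4 runs 2 units, time = 38
  J1 runs 2 units, time = 40
  J2 runs 1 units, time = 41
  J4 runs 2 units, time = 43
  J1 runs 1 units, time = 44
  J4 runs 2 units, time = 46
Finish times: [44, 41, 30, 46]
Average turnaround = 161/4 = 40.25

40.25


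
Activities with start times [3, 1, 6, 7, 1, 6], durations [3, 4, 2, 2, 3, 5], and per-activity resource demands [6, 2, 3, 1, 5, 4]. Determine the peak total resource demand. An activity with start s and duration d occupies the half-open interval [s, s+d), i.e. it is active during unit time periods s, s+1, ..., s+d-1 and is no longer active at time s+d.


Each activity i is active on [start_i, start_i + duration_i).
Compute total resource usage per time slot:
  t=0: active resources = [], total = 0
  t=1: active resources = [2, 5], total = 7
  t=2: active resources = [2, 5], total = 7
  t=3: active resources = [6, 2, 5], total = 13
  t=4: active resources = [6, 2], total = 8
  t=5: active resources = [6], total = 6
  t=6: active resources = [3, 4], total = 7
  t=7: active resources = [3, 1, 4], total = 8
  t=8: active resources = [1, 4], total = 5
  t=9: active resources = [4], total = 4
  t=10: active resources = [4], total = 4
Peak resource demand = 13

13


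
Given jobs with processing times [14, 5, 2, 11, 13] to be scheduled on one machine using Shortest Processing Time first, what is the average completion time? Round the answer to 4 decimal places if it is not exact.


Sort jobs by processing time (SPT order): [2, 5, 11, 13, 14]
Compute completion times sequentially:
  Job 1: processing = 2, completes at 2
  Job 2: processing = 5, completes at 7
  Job 3: processing = 11, completes at 18
  Job 4: processing = 13, completes at 31
  Job 5: processing = 14, completes at 45
Sum of completion times = 103
Average completion time = 103/5 = 20.6

20.6


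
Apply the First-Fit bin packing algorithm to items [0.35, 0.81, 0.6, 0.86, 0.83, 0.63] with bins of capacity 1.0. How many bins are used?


Place items sequentially using First-Fit:
  Item 0.35 -> new Bin 1
  Item 0.81 -> new Bin 2
  Item 0.6 -> Bin 1 (now 0.95)
  Item 0.86 -> new Bin 3
  Item 0.83 -> new Bin 4
  Item 0.63 -> new Bin 5
Total bins used = 5

5


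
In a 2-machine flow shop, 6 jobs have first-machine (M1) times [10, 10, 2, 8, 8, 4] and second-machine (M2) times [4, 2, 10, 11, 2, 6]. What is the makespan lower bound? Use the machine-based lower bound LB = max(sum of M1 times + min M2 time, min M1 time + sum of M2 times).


LB1 = sum(M1 times) + min(M2 times) = 42 + 2 = 44
LB2 = min(M1 times) + sum(M2 times) = 2 + 35 = 37
Lower bound = max(LB1, LB2) = max(44, 37) = 44

44


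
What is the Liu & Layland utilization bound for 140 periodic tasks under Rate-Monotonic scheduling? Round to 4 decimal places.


Compute 2^(1/140) = 1.0049633280
Subtract 1: 1.0049633280 - 1 = 0.0049633280
Multiply by n: 140 * 0.0049633280 = 0.6948659200
Round to 4 dp: 0.6949

0.6949


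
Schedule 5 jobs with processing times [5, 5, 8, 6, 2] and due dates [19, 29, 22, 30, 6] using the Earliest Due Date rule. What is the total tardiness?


Sort by due date (EDD order): [(2, 6), (5, 19), (8, 22), (5, 29), (6, 30)]
Compute completion times and tardiness:
  Job 1: p=2, d=6, C=2, tardiness=max(0,2-6)=0
  Job 2: p=5, d=19, C=7, tardiness=max(0,7-19)=0
  Job 3: p=8, d=22, C=15, tardiness=max(0,15-22)=0
  Job 4: p=5, d=29, C=20, tardiness=max(0,20-29)=0
  Job 5: p=6, d=30, C=26, tardiness=max(0,26-30)=0
Total tardiness = 0

0


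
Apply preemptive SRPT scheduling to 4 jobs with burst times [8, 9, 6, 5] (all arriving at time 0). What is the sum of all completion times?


Since all jobs arrive at t=0, SRPT equals SPT ordering.
SPT order: [5, 6, 8, 9]
Completion times:
  Job 1: p=5, C=5
  Job 2: p=6, C=11
  Job 3: p=8, C=19
  Job 4: p=9, C=28
Total completion time = 5 + 11 + 19 + 28 = 63

63


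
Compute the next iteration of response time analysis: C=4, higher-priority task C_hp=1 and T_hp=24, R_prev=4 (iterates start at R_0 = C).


R_next = C + ceil(R_prev / T_hp) * C_hp
ceil(4 / 24) = ceil(0.1667) = 1
Interference = 1 * 1 = 1
R_next = 4 + 1 = 5

5


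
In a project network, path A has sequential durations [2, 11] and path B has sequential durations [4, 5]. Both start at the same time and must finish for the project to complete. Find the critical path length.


Path A total = 2 + 11 = 13
Path B total = 4 + 5 = 9
Critical path = longest path = max(13, 9) = 13

13


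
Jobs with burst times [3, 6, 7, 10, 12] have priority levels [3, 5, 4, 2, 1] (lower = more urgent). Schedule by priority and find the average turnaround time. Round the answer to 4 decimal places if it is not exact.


Sort by priority (ascending = highest first):
Order: [(1, 12), (2, 10), (3, 3), (4, 7), (5, 6)]
Completion times:
  Priority 1, burst=12, C=12
  Priority 2, burst=10, C=22
  Priority 3, burst=3, C=25
  Priority 4, burst=7, C=32
  Priority 5, burst=6, C=38
Average turnaround = 129/5 = 25.8

25.8


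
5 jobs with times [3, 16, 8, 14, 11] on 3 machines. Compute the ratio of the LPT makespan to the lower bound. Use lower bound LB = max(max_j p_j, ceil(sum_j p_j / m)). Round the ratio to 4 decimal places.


LPT order: [16, 14, 11, 8, 3]
Machine loads after assignment: [16, 17, 19]
LPT makespan = 19
Lower bound = max(max_job, ceil(total/3)) = max(16, 18) = 18
Ratio = 19 / 18 = 1.0556

1.0556


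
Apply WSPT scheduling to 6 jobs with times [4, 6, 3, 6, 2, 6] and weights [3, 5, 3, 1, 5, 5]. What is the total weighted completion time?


Compute p/w ratios and sort ascending (WSPT): [(2, 5), (3, 3), (6, 5), (6, 5), (4, 3), (6, 1)]
Compute weighted completion times:
  Job (p=2,w=5): C=2, w*C=5*2=10
  Job (p=3,w=3): C=5, w*C=3*5=15
  Job (p=6,w=5): C=11, w*C=5*11=55
  Job (p=6,w=5): C=17, w*C=5*17=85
  Job (p=4,w=3): C=21, w*C=3*21=63
  Job (p=6,w=1): C=27, w*C=1*27=27
Total weighted completion time = 255

255


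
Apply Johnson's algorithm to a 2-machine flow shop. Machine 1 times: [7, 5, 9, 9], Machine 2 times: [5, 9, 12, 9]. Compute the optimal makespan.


Apply Johnson's rule:
  Group 1 (a <= b): [(2, 5, 9), (3, 9, 12), (4, 9, 9)]
  Group 2 (a > b): [(1, 7, 5)]
Optimal job order: [2, 3, 4, 1]
Schedule:
  Job 2: M1 done at 5, M2 done at 14
  Job 3: M1 done at 14, M2 done at 26
  Job 4: M1 done at 23, M2 done at 35
  Job 1: M1 done at 30, M2 done at 40
Makespan = 40

40


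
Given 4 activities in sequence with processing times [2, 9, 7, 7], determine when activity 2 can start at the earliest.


Activity 2 starts after activities 1 through 1 complete.
Predecessor durations: [2]
ES = 2 = 2

2


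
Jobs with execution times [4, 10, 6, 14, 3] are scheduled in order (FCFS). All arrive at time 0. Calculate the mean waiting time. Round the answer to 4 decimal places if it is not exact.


FCFS order (as given): [4, 10, 6, 14, 3]
Waiting times:
  Job 1: wait = 0
  Job 2: wait = 4
  Job 3: wait = 14
  Job 4: wait = 20
  Job 5: wait = 34
Sum of waiting times = 72
Average waiting time = 72/5 = 14.4

14.4


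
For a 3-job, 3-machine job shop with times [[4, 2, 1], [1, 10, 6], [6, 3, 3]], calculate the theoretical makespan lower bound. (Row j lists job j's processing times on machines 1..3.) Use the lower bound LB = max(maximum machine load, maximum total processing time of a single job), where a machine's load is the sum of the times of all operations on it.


Machine loads:
  Machine 1: 4 + 1 + 6 = 11
  Machine 2: 2 + 10 + 3 = 15
  Machine 3: 1 + 6 + 3 = 10
Max machine load = 15
Job totals:
  Job 1: 7
  Job 2: 17
  Job 3: 12
Max job total = 17
Lower bound = max(15, 17) = 17

17


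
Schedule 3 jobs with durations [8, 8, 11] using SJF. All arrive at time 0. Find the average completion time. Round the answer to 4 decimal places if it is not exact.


SJF order (ascending): [8, 8, 11]
Completion times:
  Job 1: burst=8, C=8
  Job 2: burst=8, C=16
  Job 3: burst=11, C=27
Average completion = 51/3 = 17.0

17.0


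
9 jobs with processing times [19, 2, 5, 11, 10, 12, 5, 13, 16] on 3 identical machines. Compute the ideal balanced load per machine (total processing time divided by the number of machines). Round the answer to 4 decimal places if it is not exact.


Total processing time = 19 + 2 + 5 + 11 + 10 + 12 + 5 + 13 + 16 = 93
Number of machines = 3
Ideal balanced load = 93 / 3 = 31.0

31.0


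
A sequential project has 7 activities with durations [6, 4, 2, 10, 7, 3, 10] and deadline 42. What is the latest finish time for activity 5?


LF(activity 5) = deadline - sum of successor durations
Successors: activities 6 through 7 with durations [3, 10]
Sum of successor durations = 13
LF = 42 - 13 = 29

29


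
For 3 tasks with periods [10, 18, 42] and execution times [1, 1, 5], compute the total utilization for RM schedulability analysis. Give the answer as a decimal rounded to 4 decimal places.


Compute individual utilizations (exact fractions):
  Task 1: C/T = 1/10 (approx. 0.1)
  Task 2: C/T = 1/18 (approx. 0.0556)
  Task 3: C/T = 5/42 (approx. 0.119)
Total utilization U = 1/10 + 1/18 + 5/42 = 173/630
Rounded to 4 decimal places: U = 0.2746
RM (Liu & Layland) bound for 3 tasks = 0.779763; compare with U = 173/630 (approx. 0.274603)
U <= bound, so schedulable by RM sufficient condition.

0.2746


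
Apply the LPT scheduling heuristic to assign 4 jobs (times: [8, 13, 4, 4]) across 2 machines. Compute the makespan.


Sort jobs in decreasing order (LPT): [13, 8, 4, 4]
Assign each job to the least loaded machine:
  Machine 1: jobs [13], load = 13
  Machine 2: jobs [8, 4, 4], load = 16
Makespan = max load = 16

16


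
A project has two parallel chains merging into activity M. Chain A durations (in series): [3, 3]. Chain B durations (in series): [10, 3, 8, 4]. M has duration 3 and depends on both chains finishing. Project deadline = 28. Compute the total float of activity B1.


Forward pass: ES(B1) = sum of predecessors on chain B = 0
EF = ES + duration = 0 + 10 = 10
Backward pass: LF(M) = deadline = 28; LS(M) = 28 - 3 = 25
LF(B1) = LS(M) - sum(successors on chain B) = 25 - 15 = 10
LS = LF - duration = 10 - 10 = 0
Total float = LS - ES = 0 - 0 = 0

0


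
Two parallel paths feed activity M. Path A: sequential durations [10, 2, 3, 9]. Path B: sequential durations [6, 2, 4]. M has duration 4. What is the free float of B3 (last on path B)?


ES(B3) = sum of predecessors on chain B = 8
EF(B3) = ES + duration = 8 + 4 = 12
Successor of B3 is M. ES(M) = max(sum(A), sum(B)) = max(24, 12) = 24
Free float = ES(successor) - EF(current) = 24 - 12 = 12

12


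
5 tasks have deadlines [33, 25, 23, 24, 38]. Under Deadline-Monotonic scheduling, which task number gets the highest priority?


Sort tasks by relative deadline (ascending):
  Task 3: deadline = 23
  Task 4: deadline = 24
  Task 2: deadline = 25
  Task 1: deadline = 33
  Task 5: deadline = 38
Priority order (highest first): [3, 4, 2, 1, 5]
Highest priority task = 3

3


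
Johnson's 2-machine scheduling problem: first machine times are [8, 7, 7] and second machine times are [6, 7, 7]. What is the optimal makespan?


Apply Johnson's rule:
  Group 1 (a <= b): [(2, 7, 7), (3, 7, 7)]
  Group 2 (a > b): [(1, 8, 6)]
Optimal job order: [2, 3, 1]
Schedule:
  Job 2: M1 done at 7, M2 done at 14
  Job 3: M1 done at 14, M2 done at 21
  Job 1: M1 done at 22, M2 done at 28
Makespan = 28

28


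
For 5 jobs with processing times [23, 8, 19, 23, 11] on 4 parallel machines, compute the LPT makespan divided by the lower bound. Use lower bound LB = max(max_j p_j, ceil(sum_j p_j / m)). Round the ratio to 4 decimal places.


LPT order: [23, 23, 19, 11, 8]
Machine loads after assignment: [23, 23, 19, 19]
LPT makespan = 23
Lower bound = max(max_job, ceil(total/4)) = max(23, 21) = 23
Ratio = 23 / 23 = 1.0

1.0


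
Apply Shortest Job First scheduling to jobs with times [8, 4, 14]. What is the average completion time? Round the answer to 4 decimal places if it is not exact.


SJF order (ascending): [4, 8, 14]
Completion times:
  Job 1: burst=4, C=4
  Job 2: burst=8, C=12
  Job 3: burst=14, C=26
Average completion = 42/3 = 14.0

14.0


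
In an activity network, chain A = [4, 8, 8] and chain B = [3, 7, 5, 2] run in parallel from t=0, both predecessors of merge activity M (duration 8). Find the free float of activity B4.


ES(B4) = sum of predecessors on chain B = 15
EF(B4) = ES + duration = 15 + 2 = 17
Successor of B4 is M. ES(M) = max(sum(A), sum(B)) = max(20, 17) = 20
Free float = ES(successor) - EF(current) = 20 - 17 = 3

3


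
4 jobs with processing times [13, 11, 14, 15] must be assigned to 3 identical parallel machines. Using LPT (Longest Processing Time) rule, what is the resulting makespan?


Sort jobs in decreasing order (LPT): [15, 14, 13, 11]
Assign each job to the least loaded machine:
  Machine 1: jobs [15], load = 15
  Machine 2: jobs [14], load = 14
  Machine 3: jobs [13, 11], load = 24
Makespan = max load = 24

24


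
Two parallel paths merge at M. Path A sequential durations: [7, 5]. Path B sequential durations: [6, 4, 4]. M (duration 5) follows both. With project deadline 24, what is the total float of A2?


Forward pass: ES(A2) = sum of predecessors on chain A = 7
EF = ES + duration = 7 + 5 = 12
Backward pass: LF(M) = deadline = 24; LS(M) = 24 - 5 = 19
LF(A2) = LS(M) - sum(successors on chain A) = 19 - 0 = 19
LS = LF - duration = 19 - 5 = 14
Total float = LS - ES = 14 - 7 = 7

7


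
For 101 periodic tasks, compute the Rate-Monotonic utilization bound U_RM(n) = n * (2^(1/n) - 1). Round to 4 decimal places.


Compute 2^(1/101) = 1.0068864466
Subtract 1: 1.0068864466 - 1 = 0.0068864466
Multiply by n: 101 * 0.0068864466 = 0.6955311066
Round to 4 dp: 0.6955

0.6955


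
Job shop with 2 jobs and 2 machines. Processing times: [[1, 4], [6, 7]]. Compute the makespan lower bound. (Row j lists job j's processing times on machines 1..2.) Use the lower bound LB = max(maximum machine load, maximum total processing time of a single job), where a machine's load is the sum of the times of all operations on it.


Machine loads:
  Machine 1: 1 + 6 = 7
  Machine 2: 4 + 7 = 11
Max machine load = 11
Job totals:
  Job 1: 5
  Job 2: 13
Max job total = 13
Lower bound = max(11, 13) = 13

13


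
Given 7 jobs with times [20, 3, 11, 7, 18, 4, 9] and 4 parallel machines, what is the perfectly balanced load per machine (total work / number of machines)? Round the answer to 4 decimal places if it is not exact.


Total processing time = 20 + 3 + 11 + 7 + 18 + 4 + 9 = 72
Number of machines = 4
Ideal balanced load = 72 / 4 = 18.0

18.0


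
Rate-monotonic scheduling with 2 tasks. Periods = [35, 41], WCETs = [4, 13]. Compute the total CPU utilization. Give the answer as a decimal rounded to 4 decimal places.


Compute individual utilizations (exact fractions):
  Task 1: C/T = 4/35 (approx. 0.1143)
  Task 2: C/T = 13/41 (approx. 0.3171)
Total utilization U = 4/35 + 13/41 = 619/1435
Rounded to 4 decimal places: U = 0.4314
RM (Liu & Layland) bound for 2 tasks = 0.828427; compare with U = 619/1435 (approx. 0.431359)
U <= bound, so schedulable by RM sufficient condition.

0.4314


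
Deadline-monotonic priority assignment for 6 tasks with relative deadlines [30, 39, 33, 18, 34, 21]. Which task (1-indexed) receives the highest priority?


Sort tasks by relative deadline (ascending):
  Task 4: deadline = 18
  Task 6: deadline = 21
  Task 1: deadline = 30
  Task 3: deadline = 33
  Task 5: deadline = 34
  Task 2: deadline = 39
Priority order (highest first): [4, 6, 1, 3, 5, 2]
Highest priority task = 4

4


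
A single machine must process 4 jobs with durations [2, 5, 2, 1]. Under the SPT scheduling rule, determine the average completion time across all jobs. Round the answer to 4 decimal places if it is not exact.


Sort jobs by processing time (SPT order): [1, 2, 2, 5]
Compute completion times sequentially:
  Job 1: processing = 1, completes at 1
  Job 2: processing = 2, completes at 3
  Job 3: processing = 2, completes at 5
  Job 4: processing = 5, completes at 10
Sum of completion times = 19
Average completion time = 19/4 = 4.75

4.75


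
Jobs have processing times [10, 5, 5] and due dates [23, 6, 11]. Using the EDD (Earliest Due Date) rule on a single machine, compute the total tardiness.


Sort by due date (EDD order): [(5, 6), (5, 11), (10, 23)]
Compute completion times and tardiness:
  Job 1: p=5, d=6, C=5, tardiness=max(0,5-6)=0
  Job 2: p=5, d=11, C=10, tardiness=max(0,10-11)=0
  Job 3: p=10, d=23, C=20, tardiness=max(0,20-23)=0
Total tardiness = 0

0


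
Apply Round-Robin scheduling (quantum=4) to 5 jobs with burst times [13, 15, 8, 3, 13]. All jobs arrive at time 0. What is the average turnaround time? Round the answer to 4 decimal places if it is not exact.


Time quantum = 4
Execution trace:
  J1 runs 4 units, time = 4
  J2 runs 4 units, time = 8
  J3 runs 4 units, time = 12
  J4 runs 3 units, time = 15
  J5 runs 4 units, time = 19
  J1 runs 4 units, time = 23
  J2 runs 4 units, time = 27
  J3 runs 4 units, time = 31
  J5 runs 4 units, time = 35
  J1 runs 4 units, time = 39
  J2 runs 4 units, time = 43
  J5 runs 4 units, time = 47
  J1 runs 1 units, time = 48
  J2 runs 3 units, time = 51
  J5 runs 1 units, time = 52
Finish times: [48, 51, 31, 15, 52]
Average turnaround = 197/5 = 39.4

39.4


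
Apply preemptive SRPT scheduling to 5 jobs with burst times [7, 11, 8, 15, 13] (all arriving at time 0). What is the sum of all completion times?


Since all jobs arrive at t=0, SRPT equals SPT ordering.
SPT order: [7, 8, 11, 13, 15]
Completion times:
  Job 1: p=7, C=7
  Job 2: p=8, C=15
  Job 3: p=11, C=26
  Job 4: p=13, C=39
  Job 5: p=15, C=54
Total completion time = 7 + 15 + 26 + 39 + 54 = 141

141


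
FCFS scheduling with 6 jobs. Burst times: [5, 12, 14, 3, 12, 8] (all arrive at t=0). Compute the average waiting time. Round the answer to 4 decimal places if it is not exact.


FCFS order (as given): [5, 12, 14, 3, 12, 8]
Waiting times:
  Job 1: wait = 0
  Job 2: wait = 5
  Job 3: wait = 17
  Job 4: wait = 31
  Job 5: wait = 34
  Job 6: wait = 46
Sum of waiting times = 133
Average waiting time = 133/6 = 22.1667

22.1667


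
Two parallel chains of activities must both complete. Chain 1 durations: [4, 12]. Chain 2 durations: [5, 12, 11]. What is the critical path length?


Path A total = 4 + 12 = 16
Path B total = 5 + 12 + 11 = 28
Critical path = longest path = max(16, 28) = 28

28


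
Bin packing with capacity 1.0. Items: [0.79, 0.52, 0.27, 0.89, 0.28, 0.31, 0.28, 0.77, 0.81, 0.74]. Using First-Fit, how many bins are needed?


Place items sequentially using First-Fit:
  Item 0.79 -> new Bin 1
  Item 0.52 -> new Bin 2
  Item 0.27 -> Bin 2 (now 0.79)
  Item 0.89 -> new Bin 3
  Item 0.28 -> new Bin 4
  Item 0.31 -> Bin 4 (now 0.59)
  Item 0.28 -> Bin 4 (now 0.87)
  Item 0.77 -> new Bin 5
  Item 0.81 -> new Bin 6
  Item 0.74 -> new Bin 7
Total bins used = 7

7


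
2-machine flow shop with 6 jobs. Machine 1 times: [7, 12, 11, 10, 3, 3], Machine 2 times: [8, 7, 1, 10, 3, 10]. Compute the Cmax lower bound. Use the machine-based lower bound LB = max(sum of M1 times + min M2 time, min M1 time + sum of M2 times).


LB1 = sum(M1 times) + min(M2 times) = 46 + 1 = 47
LB2 = min(M1 times) + sum(M2 times) = 3 + 39 = 42
Lower bound = max(LB1, LB2) = max(47, 42) = 47

47


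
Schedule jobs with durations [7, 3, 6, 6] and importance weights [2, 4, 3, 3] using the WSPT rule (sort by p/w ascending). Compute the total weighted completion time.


Compute p/w ratios and sort ascending (WSPT): [(3, 4), (6, 3), (6, 3), (7, 2)]
Compute weighted completion times:
  Job (p=3,w=4): C=3, w*C=4*3=12
  Job (p=6,w=3): C=9, w*C=3*9=27
  Job (p=6,w=3): C=15, w*C=3*15=45
  Job (p=7,w=2): C=22, w*C=2*22=44
Total weighted completion time = 128

128


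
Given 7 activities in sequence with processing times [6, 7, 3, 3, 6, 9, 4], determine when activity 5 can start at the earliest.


Activity 5 starts after activities 1 through 4 complete.
Predecessor durations: [6, 7, 3, 3]
ES = 6 + 7 + 3 + 3 = 19

19


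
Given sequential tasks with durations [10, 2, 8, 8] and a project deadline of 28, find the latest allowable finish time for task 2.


LF(activity 2) = deadline - sum of successor durations
Successors: activities 3 through 4 with durations [8, 8]
Sum of successor durations = 16
LF = 28 - 16 = 12

12


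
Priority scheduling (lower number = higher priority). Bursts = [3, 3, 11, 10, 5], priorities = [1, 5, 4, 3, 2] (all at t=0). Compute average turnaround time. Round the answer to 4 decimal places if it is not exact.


Sort by priority (ascending = highest first):
Order: [(1, 3), (2, 5), (3, 10), (4, 11), (5, 3)]
Completion times:
  Priority 1, burst=3, C=3
  Priority 2, burst=5, C=8
  Priority 3, burst=10, C=18
  Priority 4, burst=11, C=29
  Priority 5, burst=3, C=32
Average turnaround = 90/5 = 18.0

18.0


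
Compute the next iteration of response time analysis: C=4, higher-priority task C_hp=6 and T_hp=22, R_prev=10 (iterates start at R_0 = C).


R_next = C + ceil(R_prev / T_hp) * C_hp
ceil(10 / 22) = ceil(0.4545) = 1
Interference = 1 * 6 = 6
R_next = 4 + 6 = 10
R_next = R_prev, so the iteration has converged (response time = 10).

10


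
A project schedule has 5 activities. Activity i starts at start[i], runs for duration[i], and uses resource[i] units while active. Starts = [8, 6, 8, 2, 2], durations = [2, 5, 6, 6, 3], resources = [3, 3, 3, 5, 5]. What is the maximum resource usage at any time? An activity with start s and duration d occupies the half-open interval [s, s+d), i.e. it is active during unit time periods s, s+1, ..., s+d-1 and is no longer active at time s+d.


Each activity i is active on [start_i, start_i + duration_i).
Compute total resource usage per time slot:
  t=0: active resources = [], total = 0
  t=1: active resources = [], total = 0
  t=2: active resources = [5, 5], total = 10
  t=3: active resources = [5, 5], total = 10
  t=4: active resources = [5, 5], total = 10
  t=5: active resources = [5], total = 5
  t=6: active resources = [3, 5], total = 8
  t=7: active resources = [3, 5], total = 8
  t=8: active resources = [3, 3, 3], total = 9
  t=9: active resources = [3, 3, 3], total = 9
  t=10: active resources = [3, 3], total = 6
  t=11: active resources = [3], total = 3
  t=12: active resources = [3], total = 3
  t=13: active resources = [3], total = 3
Peak resource demand = 10

10


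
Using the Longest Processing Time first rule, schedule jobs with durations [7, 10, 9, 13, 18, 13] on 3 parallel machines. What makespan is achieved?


Sort jobs in decreasing order (LPT): [18, 13, 13, 10, 9, 7]
Assign each job to the least loaded machine:
  Machine 1: jobs [18, 7], load = 25
  Machine 2: jobs [13, 10], load = 23
  Machine 3: jobs [13, 9], load = 22
Makespan = max load = 25

25


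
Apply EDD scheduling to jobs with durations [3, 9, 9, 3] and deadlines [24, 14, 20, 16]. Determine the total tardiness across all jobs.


Sort by due date (EDD order): [(9, 14), (3, 16), (9, 20), (3, 24)]
Compute completion times and tardiness:
  Job 1: p=9, d=14, C=9, tardiness=max(0,9-14)=0
  Job 2: p=3, d=16, C=12, tardiness=max(0,12-16)=0
  Job 3: p=9, d=20, C=21, tardiness=max(0,21-20)=1
  Job 4: p=3, d=24, C=24, tardiness=max(0,24-24)=0
Total tardiness = 1

1


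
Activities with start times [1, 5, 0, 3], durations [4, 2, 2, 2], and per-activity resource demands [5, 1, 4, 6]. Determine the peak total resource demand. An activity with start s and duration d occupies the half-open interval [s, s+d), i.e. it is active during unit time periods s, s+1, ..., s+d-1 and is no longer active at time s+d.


Each activity i is active on [start_i, start_i + duration_i).
Compute total resource usage per time slot:
  t=0: active resources = [4], total = 4
  t=1: active resources = [5, 4], total = 9
  t=2: active resources = [5], total = 5
  t=3: active resources = [5, 6], total = 11
  t=4: active resources = [5, 6], total = 11
  t=5: active resources = [1], total = 1
  t=6: active resources = [1], total = 1
Peak resource demand = 11

11


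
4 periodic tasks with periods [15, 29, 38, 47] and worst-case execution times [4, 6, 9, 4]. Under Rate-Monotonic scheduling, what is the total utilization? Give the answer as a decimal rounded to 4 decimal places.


Compute individual utilizations (exact fractions):
  Task 1: C/T = 4/15 (approx. 0.2667)
  Task 2: C/T = 6/29 (approx. 0.2069)
  Task 3: C/T = 9/38 (approx. 0.2368)
  Task 4: C/T = 4/47 (approx. 0.0851)
Total utilization U = 4/15 + 6/29 + 9/38 + 4/47 = 618041/776910
Rounded to 4 decimal places: U = 0.7955
RM (Liu & Layland) bound for 4 tasks = 0.756828; compare with U = 618041/776910 (approx. 0.795512)
bound < U <= 1, so the RM sufficient condition is not met (inconclusive; an exact test such as response-time analysis is needed).

0.7955


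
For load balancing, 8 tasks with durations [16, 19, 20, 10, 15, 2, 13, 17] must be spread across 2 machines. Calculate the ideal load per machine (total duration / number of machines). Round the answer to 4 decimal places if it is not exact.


Total processing time = 16 + 19 + 20 + 10 + 15 + 2 + 13 + 17 = 112
Number of machines = 2
Ideal balanced load = 112 / 2 = 56.0

56.0


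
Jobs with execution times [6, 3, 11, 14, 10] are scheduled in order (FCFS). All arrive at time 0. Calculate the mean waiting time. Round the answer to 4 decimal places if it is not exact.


FCFS order (as given): [6, 3, 11, 14, 10]
Waiting times:
  Job 1: wait = 0
  Job 2: wait = 6
  Job 3: wait = 9
  Job 4: wait = 20
  Job 5: wait = 34
Sum of waiting times = 69
Average waiting time = 69/5 = 13.8

13.8


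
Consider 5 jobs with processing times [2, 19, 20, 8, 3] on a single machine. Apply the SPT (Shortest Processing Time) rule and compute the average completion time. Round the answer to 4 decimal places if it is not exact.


Sort jobs by processing time (SPT order): [2, 3, 8, 19, 20]
Compute completion times sequentially:
  Job 1: processing = 2, completes at 2
  Job 2: processing = 3, completes at 5
  Job 3: processing = 8, completes at 13
  Job 4: processing = 19, completes at 32
  Job 5: processing = 20, completes at 52
Sum of completion times = 104
Average completion time = 104/5 = 20.8

20.8


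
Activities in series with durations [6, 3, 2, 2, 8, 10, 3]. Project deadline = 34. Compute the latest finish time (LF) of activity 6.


LF(activity 6) = deadline - sum of successor durations
Successors: activities 7 through 7 with durations [3]
Sum of successor durations = 3
LF = 34 - 3 = 31

31


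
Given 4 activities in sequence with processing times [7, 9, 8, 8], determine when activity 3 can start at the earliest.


Activity 3 starts after activities 1 through 2 complete.
Predecessor durations: [7, 9]
ES = 7 + 9 = 16

16


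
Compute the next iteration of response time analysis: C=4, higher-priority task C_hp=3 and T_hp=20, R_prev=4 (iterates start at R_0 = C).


R_next = C + ceil(R_prev / T_hp) * C_hp
ceil(4 / 20) = ceil(0.2) = 1
Interference = 1 * 3 = 3
R_next = 4 + 3 = 7

7


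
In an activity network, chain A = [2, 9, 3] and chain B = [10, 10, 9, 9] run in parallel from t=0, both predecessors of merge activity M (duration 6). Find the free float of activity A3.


ES(A3) = sum of predecessors on chain A = 11
EF(A3) = ES + duration = 11 + 3 = 14
Successor of A3 is M. ES(M) = max(sum(A), sum(B)) = max(14, 38) = 38
Free float = ES(successor) - EF(current) = 38 - 14 = 24

24


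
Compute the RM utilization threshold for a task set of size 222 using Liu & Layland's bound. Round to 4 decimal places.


Compute 2^(1/222) = 1.0031271640
Subtract 1: 1.0031271640 - 1 = 0.0031271640
Multiply by n: 222 * 0.0031271640 = 0.6942304080
Round to 4 dp: 0.6942

0.6942


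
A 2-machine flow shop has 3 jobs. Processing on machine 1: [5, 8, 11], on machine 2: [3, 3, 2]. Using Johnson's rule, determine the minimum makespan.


Apply Johnson's rule:
  Group 1 (a <= b): []
  Group 2 (a > b): [(1, 5, 3), (2, 8, 3), (3, 11, 2)]
Optimal job order: [1, 2, 3]
Schedule:
  Job 1: M1 done at 5, M2 done at 8
  Job 2: M1 done at 13, M2 done at 16
  Job 3: M1 done at 24, M2 done at 26
Makespan = 26

26


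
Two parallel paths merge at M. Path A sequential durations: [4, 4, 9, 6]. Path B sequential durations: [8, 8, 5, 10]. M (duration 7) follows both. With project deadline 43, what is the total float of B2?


Forward pass: ES(B2) = sum of predecessors on chain B = 8
EF = ES + duration = 8 + 8 = 16
Backward pass: LF(M) = deadline = 43; LS(M) = 43 - 7 = 36
LF(B2) = LS(M) - sum(successors on chain B) = 36 - 15 = 21
LS = LF - duration = 21 - 8 = 13
Total float = LS - ES = 13 - 8 = 5

5


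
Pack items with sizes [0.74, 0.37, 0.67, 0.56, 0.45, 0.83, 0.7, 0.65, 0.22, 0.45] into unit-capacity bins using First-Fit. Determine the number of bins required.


Place items sequentially using First-Fit:
  Item 0.74 -> new Bin 1
  Item 0.37 -> new Bin 2
  Item 0.67 -> new Bin 3
  Item 0.56 -> Bin 2 (now 0.93)
  Item 0.45 -> new Bin 4
  Item 0.83 -> new Bin 5
  Item 0.7 -> new Bin 6
  Item 0.65 -> new Bin 7
  Item 0.22 -> Bin 1 (now 0.96)
  Item 0.45 -> Bin 4 (now 0.9)
Total bins used = 7

7


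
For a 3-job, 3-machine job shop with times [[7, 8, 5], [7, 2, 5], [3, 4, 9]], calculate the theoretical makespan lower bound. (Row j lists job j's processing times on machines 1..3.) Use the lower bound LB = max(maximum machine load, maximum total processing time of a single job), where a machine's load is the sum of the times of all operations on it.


Machine loads:
  Machine 1: 7 + 7 + 3 = 17
  Machine 2: 8 + 2 + 4 = 14
  Machine 3: 5 + 5 + 9 = 19
Max machine load = 19
Job totals:
  Job 1: 20
  Job 2: 14
  Job 3: 16
Max job total = 20
Lower bound = max(19, 20) = 20

20


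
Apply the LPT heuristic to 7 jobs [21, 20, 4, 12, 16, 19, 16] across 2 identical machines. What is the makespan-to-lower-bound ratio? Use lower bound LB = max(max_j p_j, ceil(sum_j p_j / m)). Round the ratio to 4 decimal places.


LPT order: [21, 20, 19, 16, 16, 12, 4]
Machine loads after assignment: [53, 55]
LPT makespan = 55
Lower bound = max(max_job, ceil(total/2)) = max(21, 54) = 54
Ratio = 55 / 54 = 1.0185

1.0185


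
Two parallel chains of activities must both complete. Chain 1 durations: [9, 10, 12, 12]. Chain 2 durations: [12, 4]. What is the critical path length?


Path A total = 9 + 10 + 12 + 12 = 43
Path B total = 12 + 4 = 16
Critical path = longest path = max(43, 16) = 43

43


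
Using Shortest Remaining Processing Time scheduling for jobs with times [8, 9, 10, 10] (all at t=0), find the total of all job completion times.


Since all jobs arrive at t=0, SRPT equals SPT ordering.
SPT order: [8, 9, 10, 10]
Completion times:
  Job 1: p=8, C=8
  Job 2: p=9, C=17
  Job 3: p=10, C=27
  Job 4: p=10, C=37
Total completion time = 8 + 17 + 27 + 37 = 89

89


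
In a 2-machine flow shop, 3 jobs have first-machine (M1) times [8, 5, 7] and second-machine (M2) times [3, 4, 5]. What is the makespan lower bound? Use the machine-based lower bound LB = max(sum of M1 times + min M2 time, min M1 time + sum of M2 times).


LB1 = sum(M1 times) + min(M2 times) = 20 + 3 = 23
LB2 = min(M1 times) + sum(M2 times) = 5 + 12 = 17
Lower bound = max(LB1, LB2) = max(23, 17) = 23

23


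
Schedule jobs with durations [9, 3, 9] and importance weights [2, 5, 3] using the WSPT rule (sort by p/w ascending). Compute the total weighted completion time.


Compute p/w ratios and sort ascending (WSPT): [(3, 5), (9, 3), (9, 2)]
Compute weighted completion times:
  Job (p=3,w=5): C=3, w*C=5*3=15
  Job (p=9,w=3): C=12, w*C=3*12=36
  Job (p=9,w=2): C=21, w*C=2*21=42
Total weighted completion time = 93

93


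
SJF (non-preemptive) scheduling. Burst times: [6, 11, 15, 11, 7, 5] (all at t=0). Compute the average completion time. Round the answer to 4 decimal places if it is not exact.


SJF order (ascending): [5, 6, 7, 11, 11, 15]
Completion times:
  Job 1: burst=5, C=5
  Job 2: burst=6, C=11
  Job 3: burst=7, C=18
  Job 4: burst=11, C=29
  Job 5: burst=11, C=40
  Job 6: burst=15, C=55
Average completion = 158/6 = 26.3333

26.3333


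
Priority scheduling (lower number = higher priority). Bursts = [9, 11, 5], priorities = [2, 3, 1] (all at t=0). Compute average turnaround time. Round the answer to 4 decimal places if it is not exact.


Sort by priority (ascending = highest first):
Order: [(1, 5), (2, 9), (3, 11)]
Completion times:
  Priority 1, burst=5, C=5
  Priority 2, burst=9, C=14
  Priority 3, burst=11, C=25
Average turnaround = 44/3 = 14.6667

14.6667


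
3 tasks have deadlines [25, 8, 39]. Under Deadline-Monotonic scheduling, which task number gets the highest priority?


Sort tasks by relative deadline (ascending):
  Task 2: deadline = 8
  Task 1: deadline = 25
  Task 3: deadline = 39
Priority order (highest first): [2, 1, 3]
Highest priority task = 2

2


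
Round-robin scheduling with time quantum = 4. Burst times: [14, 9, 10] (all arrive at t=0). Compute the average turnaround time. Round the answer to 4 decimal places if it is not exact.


Time quantum = 4
Execution trace:
  J1 runs 4 units, time = 4
  J2 runs 4 units, time = 8
  J3 runs 4 units, time = 12
  J1 runs 4 units, time = 16
  J2 runs 4 units, time = 20
  J3 runs 4 units, time = 24
  J1 runs 4 units, time = 28
  J2 runs 1 units, time = 29
  J3 runs 2 units, time = 31
  J1 runs 2 units, time = 33
Finish times: [33, 29, 31]
Average turnaround = 93/3 = 31.0

31.0


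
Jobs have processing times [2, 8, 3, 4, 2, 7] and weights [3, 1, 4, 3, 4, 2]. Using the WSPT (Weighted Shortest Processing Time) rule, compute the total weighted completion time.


Compute p/w ratios and sort ascending (WSPT): [(2, 4), (2, 3), (3, 4), (4, 3), (7, 2), (8, 1)]
Compute weighted completion times:
  Job (p=2,w=4): C=2, w*C=4*2=8
  Job (p=2,w=3): C=4, w*C=3*4=12
  Job (p=3,w=4): C=7, w*C=4*7=28
  Job (p=4,w=3): C=11, w*C=3*11=33
  Job (p=7,w=2): C=18, w*C=2*18=36
  Job (p=8,w=1): C=26, w*C=1*26=26
Total weighted completion time = 143

143
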